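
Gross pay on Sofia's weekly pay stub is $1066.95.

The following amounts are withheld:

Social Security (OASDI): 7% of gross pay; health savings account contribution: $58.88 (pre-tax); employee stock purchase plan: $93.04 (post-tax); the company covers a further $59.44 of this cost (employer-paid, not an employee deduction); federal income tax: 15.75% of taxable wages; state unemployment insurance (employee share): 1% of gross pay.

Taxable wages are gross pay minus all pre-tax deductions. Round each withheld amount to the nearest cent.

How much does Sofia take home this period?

$670.90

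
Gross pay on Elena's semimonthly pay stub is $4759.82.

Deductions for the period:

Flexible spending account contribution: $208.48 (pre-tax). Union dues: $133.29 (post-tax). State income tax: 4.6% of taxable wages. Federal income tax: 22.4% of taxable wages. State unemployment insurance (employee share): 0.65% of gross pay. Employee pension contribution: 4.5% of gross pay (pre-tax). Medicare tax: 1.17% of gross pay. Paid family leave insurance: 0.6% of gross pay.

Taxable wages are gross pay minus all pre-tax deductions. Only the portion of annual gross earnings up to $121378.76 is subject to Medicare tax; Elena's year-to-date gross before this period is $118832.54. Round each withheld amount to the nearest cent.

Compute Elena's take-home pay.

$2943.54

Employee pension contribution: $4759.82 × 0.045 = $214.19
Flexible spending account contribution: $208.48
Pre-tax total = $214.19 + $208.48 = $422.67
Taxable wages = $4759.82 − $422.67 = $4337.15
Federal income tax: $4337.15 × 0.224 = $971.52
State income tax: $4337.15 × 0.046 = $199.51
Paid family leave insurance: $4759.82 × 0.006 = $28.56
State unemployment insurance (employee share): $4759.82 × 0.0065 = $30.94
Medicare tax: only $121378.76 − $118832.54 = $2546.22 of this check is subject → $2546.22 × 0.0117 = $29.79
Union dues: $133.29
Total deductions = $214.19 + $208.48 + $971.52 + $199.51 + $28.56 + $30.94 + $29.79 + $133.29 = $1816.28
Net pay = $4759.82 − $1816.28 = $2943.54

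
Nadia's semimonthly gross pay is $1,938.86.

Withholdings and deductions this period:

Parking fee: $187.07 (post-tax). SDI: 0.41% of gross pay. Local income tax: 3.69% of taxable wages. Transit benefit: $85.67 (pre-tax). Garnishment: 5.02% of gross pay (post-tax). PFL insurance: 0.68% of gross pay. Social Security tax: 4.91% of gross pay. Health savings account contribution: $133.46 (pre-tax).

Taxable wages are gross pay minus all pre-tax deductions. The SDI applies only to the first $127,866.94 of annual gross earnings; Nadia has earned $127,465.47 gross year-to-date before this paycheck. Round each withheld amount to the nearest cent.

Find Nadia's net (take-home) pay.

Transit benefit: $85.67
Health savings account contribution: $133.46
Pre-tax total = $85.67 + $133.46 = $219.13
Taxable wages = $1,938.86 − $219.13 = $1,719.73
Local income tax: $1,719.73 × 0.0369 = $63.46
Social Security tax: $1,938.86 × 0.0491 = $95.20
PFL insurance: $1,938.86 × 0.0068 = $13.18
SDI: only $127,866.94 − $127,465.47 = $401.47 of this check is subject → $401.47 × 0.0041 = $1.65
Garnishment: $1,938.86 × 0.0502 = $97.33
Parking fee: $187.07
Total deductions = $85.67 + $133.46 + $63.46 + $95.20 + $13.18 + $1.65 + $97.33 + $187.07 = $677.02
Net pay = $1,938.86 − $677.02 = $1,261.84

$1,261.84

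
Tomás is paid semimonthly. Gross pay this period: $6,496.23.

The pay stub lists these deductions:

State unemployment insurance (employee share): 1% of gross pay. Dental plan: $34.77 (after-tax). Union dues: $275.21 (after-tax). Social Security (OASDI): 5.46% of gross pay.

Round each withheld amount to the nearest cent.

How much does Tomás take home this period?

Social Security (OASDI): $6,496.23 × 0.0546 = $354.69
State unemployment insurance (employee share): $6,496.23 × 0.01 = $64.96
Dental plan: $34.77
Union dues: $275.21
Total deductions = $354.69 + $64.96 + $34.77 + $275.21 = $729.63
Net pay = $6,496.23 − $729.63 = $5,766.60

$5,766.60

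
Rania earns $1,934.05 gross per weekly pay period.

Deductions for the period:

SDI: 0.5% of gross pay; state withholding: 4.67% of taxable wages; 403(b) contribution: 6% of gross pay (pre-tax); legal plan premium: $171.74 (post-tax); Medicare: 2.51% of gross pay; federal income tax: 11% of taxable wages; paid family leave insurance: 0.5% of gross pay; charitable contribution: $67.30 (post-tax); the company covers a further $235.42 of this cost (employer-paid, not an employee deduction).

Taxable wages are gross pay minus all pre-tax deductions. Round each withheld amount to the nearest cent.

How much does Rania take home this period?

$1,226.21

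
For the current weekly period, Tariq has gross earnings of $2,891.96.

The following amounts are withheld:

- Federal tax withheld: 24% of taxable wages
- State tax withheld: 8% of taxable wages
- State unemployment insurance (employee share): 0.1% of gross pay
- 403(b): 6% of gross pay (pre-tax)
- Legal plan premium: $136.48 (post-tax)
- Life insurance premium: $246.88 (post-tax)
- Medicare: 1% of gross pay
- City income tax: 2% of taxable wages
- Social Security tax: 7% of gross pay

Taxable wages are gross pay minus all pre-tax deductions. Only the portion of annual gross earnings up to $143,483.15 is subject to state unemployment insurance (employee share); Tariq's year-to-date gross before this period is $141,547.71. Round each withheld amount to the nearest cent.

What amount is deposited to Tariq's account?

$1,177.50

403(b): $2,891.96 × 0.06 = $173.52
Taxable wages = $2,891.96 − $173.52 = $2,718.44
City income tax: $2,718.44 × 0.02 = $54.37
Federal tax withheld: $2,718.44 × 0.24 = $652.43
State tax withheld: $2,718.44 × 0.08 = $217.48
State unemployment insurance (employee share): only $143,483.15 − $141,547.71 = $1,935.44 of this check is subject → $1,935.44 × 0.001 = $1.94
Social Security tax: $2,891.96 × 0.07 = $202.44
Medicare: $2,891.96 × 0.01 = $28.92
Life insurance premium: $246.88
Legal plan premium: $136.48
Total deductions = $173.52 + $54.37 + $652.43 + $217.48 + $1.94 + $202.44 + $28.92 + $246.88 + $136.48 = $1,714.46
Net pay = $2,891.96 − $1,714.46 = $1,177.50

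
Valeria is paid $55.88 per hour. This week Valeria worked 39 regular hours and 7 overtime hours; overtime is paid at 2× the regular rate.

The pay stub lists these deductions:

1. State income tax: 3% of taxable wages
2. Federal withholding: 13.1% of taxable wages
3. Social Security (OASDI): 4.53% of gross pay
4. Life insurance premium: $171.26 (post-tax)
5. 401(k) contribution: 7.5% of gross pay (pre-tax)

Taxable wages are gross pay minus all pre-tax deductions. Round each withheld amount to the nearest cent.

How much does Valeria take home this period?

Regular pay: 39 × $55.88 = $2,179.32
Overtime pay: 7 × $55.88 × 2 = $782.32
Gross pay = $2,179.32 + $782.32 = $2,961.64
401(k) contribution: $2,961.64 × 0.075 = $222.12
Taxable wages = $2,961.64 − $222.12 = $2,739.52
State income tax: $2,739.52 × 0.03 = $82.19
Federal withholding: $2,739.52 × 0.131 = $358.88
Social Security (OASDI): $2,961.64 × 0.0453 = $134.16
Life insurance premium: $171.26
Total deductions = $222.12 + $82.19 + $358.88 + $134.16 + $171.26 = $968.61
Net pay = $2,961.64 − $968.61 = $1,993.03

$1,993.03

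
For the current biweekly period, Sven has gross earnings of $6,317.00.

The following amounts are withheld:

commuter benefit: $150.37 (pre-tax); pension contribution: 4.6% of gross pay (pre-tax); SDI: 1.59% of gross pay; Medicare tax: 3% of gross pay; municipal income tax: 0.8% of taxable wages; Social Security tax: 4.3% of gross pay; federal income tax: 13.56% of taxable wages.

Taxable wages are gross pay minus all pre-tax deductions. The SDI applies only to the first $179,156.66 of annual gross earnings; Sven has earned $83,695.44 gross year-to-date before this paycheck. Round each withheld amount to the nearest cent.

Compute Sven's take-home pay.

$4,470.67

Commuter benefit: $150.37
Pension contribution: $6,317.00 × 0.046 = $290.58
Pre-tax total = $150.37 + $290.58 = $440.95
Taxable wages = $6,317.00 − $440.95 = $5,876.05
Federal income tax: $5,876.05 × 0.1356 = $796.79
Municipal income tax: $5,876.05 × 0.008 = $47.01
Social Security tax: $6,317.00 × 0.043 = $271.63
Medicare tax: $6,317.00 × 0.03 = $189.51
SDI: cap not yet reached, full $6,317.00 is subject → $6,317.00 × 0.0159 = $100.44
Total deductions = $150.37 + $290.58 + $796.79 + $47.01 + $271.63 + $189.51 + $100.44 = $1,846.33
Net pay = $6,317.00 − $1,846.33 = $4,470.67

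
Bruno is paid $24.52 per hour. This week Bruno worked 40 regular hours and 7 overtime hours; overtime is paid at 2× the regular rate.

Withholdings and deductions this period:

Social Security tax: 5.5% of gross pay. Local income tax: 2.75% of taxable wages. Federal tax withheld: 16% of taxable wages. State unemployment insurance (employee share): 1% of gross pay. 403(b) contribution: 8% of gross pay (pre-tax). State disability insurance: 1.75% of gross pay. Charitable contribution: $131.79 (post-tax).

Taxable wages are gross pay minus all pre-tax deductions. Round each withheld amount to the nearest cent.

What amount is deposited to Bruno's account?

Regular pay: 40 × $24.52 = $980.80
Overtime pay: 7 × $24.52 × 2 = $343.28
Gross pay = $980.80 + $343.28 = $1,324.08
403(b) contribution: $1,324.08 × 0.08 = $105.93
Taxable wages = $1,324.08 − $105.93 = $1,218.15
Federal tax withheld: $1,218.15 × 0.16 = $194.90
Local income tax: $1,218.15 × 0.0275 = $33.50
State disability insurance: $1,324.08 × 0.0175 = $23.17
Social Security tax: $1,324.08 × 0.055 = $72.82
State unemployment insurance (employee share): $1,324.08 × 0.01 = $13.24
Charitable contribution: $131.79
Total deductions = $105.93 + $194.90 + $33.50 + $23.17 + $72.82 + $13.24 + $131.79 = $575.35
Net pay = $1,324.08 − $575.35 = $748.73

$748.73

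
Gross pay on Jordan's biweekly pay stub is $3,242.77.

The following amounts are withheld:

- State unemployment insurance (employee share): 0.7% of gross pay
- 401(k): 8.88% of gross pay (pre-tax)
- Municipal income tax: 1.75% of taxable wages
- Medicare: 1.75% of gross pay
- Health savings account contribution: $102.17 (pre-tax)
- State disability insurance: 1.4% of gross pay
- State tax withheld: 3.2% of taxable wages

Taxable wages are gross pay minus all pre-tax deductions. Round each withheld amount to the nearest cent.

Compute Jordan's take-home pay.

401(k): $3,242.77 × 0.0888 = $287.96
Health savings account contribution: $102.17
Pre-tax total = $287.96 + $102.17 = $390.13
Taxable wages = $3,242.77 − $390.13 = $2,852.64
State tax withheld: $2,852.64 × 0.032 = $91.28
Municipal income tax: $2,852.64 × 0.0175 = $49.92
State disability insurance: $3,242.77 × 0.014 = $45.40
State unemployment insurance (employee share): $3,242.77 × 0.007 = $22.70
Medicare: $3,242.77 × 0.0175 = $56.75
Total deductions = $287.96 + $102.17 + $91.28 + $49.92 + $45.40 + $22.70 + $56.75 = $656.18
Net pay = $3,242.77 − $656.18 = $2,586.59

$2,586.59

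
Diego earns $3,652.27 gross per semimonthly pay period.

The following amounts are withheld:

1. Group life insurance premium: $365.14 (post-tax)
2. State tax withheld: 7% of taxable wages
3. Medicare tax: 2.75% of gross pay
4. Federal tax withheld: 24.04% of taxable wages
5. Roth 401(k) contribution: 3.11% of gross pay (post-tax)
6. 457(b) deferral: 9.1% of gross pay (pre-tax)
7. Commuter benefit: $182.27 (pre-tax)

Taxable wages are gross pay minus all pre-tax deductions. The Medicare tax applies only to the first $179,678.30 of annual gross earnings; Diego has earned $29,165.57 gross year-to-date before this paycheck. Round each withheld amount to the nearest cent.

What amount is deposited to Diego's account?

$1,584.55

Commuter benefit: $182.27
457(b) deferral: $3,652.27 × 0.091 = $332.36
Pre-tax total = $182.27 + $332.36 = $514.63
Taxable wages = $3,652.27 − $514.63 = $3,137.64
Federal tax withheld: $3,137.64 × 0.2404 = $754.29
State tax withheld: $3,137.64 × 0.07 = $219.63
Medicare tax: cap not yet reached, full $3,652.27 is subject → $3,652.27 × 0.0275 = $100.44
Roth 401(k) contribution: $3,652.27 × 0.0311 = $113.59
Group life insurance premium: $365.14
Total deductions = $182.27 + $332.36 + $754.29 + $219.63 + $100.44 + $113.59 + $365.14 = $2,067.72
Net pay = $3,652.27 − $2,067.72 = $1,584.55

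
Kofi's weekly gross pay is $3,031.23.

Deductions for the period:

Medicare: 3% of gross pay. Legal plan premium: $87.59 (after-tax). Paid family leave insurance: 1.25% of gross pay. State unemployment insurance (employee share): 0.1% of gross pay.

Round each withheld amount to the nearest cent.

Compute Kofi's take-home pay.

$2,811.78

State unemployment insurance (employee share): $3,031.23 × 0.001 = $3.03
Medicare: $3,031.23 × 0.03 = $90.94
Paid family leave insurance: $3,031.23 × 0.0125 = $37.89
Legal plan premium: $87.59
Total deductions = $3.03 + $90.94 + $37.89 + $87.59 = $219.45
Net pay = $3,031.23 − $219.45 = $2,811.78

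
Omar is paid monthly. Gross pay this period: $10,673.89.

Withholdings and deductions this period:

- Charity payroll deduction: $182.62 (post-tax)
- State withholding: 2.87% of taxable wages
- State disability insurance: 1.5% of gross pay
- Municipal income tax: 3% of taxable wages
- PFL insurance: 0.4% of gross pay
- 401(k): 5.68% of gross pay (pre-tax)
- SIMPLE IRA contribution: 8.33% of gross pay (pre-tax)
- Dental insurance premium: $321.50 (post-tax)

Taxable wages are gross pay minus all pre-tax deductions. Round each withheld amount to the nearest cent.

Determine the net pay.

SIMPLE IRA contribution: $10,673.89 × 0.0833 = $889.14
401(k): $10,673.89 × 0.0568 = $606.28
Pre-tax total = $889.14 + $606.28 = $1,495.42
Taxable wages = $10,673.89 − $1,495.42 = $9,178.47
Municipal income tax: $9,178.47 × 0.03 = $275.35
State withholding: $9,178.47 × 0.0287 = $263.42
State disability insurance: $10,673.89 × 0.015 = $160.11
PFL insurance: $10,673.89 × 0.004 = $42.70
Charity payroll deduction: $182.62
Dental insurance premium: $321.50
Total deductions = $889.14 + $606.28 + $275.35 + $263.42 + $160.11 + $42.70 + $182.62 + $321.50 = $2,741.12
Net pay = $10,673.89 − $2,741.12 = $7,932.77

$7,932.77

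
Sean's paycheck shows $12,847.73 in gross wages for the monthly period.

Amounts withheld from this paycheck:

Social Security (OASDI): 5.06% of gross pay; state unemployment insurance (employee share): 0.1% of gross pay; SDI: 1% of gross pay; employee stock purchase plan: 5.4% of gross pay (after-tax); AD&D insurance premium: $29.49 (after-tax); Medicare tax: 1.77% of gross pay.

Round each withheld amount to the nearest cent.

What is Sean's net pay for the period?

$11,105.63

SDI: $12,847.73 × 0.01 = $128.48
Social Security (OASDI): $12,847.73 × 0.0506 = $650.10
Medicare tax: $12,847.73 × 0.0177 = $227.40
State unemployment insurance (employee share): $12,847.73 × 0.001 = $12.85
AD&D insurance premium: $29.49
Employee stock purchase plan: $12,847.73 × 0.054 = $693.78
Total deductions = $128.48 + $650.10 + $227.40 + $12.85 + $29.49 + $693.78 = $1,742.10
Net pay = $12,847.73 − $1,742.10 = $11,105.63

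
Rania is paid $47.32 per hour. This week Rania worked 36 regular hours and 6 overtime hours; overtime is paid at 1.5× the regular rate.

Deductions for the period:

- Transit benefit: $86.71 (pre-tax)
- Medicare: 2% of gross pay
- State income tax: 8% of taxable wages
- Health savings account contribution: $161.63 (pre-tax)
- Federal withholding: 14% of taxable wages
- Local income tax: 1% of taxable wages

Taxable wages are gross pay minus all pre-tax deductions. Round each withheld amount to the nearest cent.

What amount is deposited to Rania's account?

$1405.83

Regular pay: 36 × $47.32 = $1703.52
Overtime pay: 6 × $47.32 × 1.5 = $425.88
Gross pay = $1703.52 + $425.88 = $2129.40
Transit benefit: $86.71
Health savings account contribution: $161.63
Pre-tax total = $86.71 + $161.63 = $248.34
Taxable wages = $2129.40 − $248.34 = $1881.06
Federal withholding: $1881.06 × 0.14 = $263.35
State income tax: $1881.06 × 0.08 = $150.48
Local income tax: $1881.06 × 0.01 = $18.81
Medicare: $2129.40 × 0.02 = $42.59
Total deductions = $86.71 + $161.63 + $263.35 + $150.48 + $18.81 + $42.59 = $723.57
Net pay = $2129.40 − $723.57 = $1405.83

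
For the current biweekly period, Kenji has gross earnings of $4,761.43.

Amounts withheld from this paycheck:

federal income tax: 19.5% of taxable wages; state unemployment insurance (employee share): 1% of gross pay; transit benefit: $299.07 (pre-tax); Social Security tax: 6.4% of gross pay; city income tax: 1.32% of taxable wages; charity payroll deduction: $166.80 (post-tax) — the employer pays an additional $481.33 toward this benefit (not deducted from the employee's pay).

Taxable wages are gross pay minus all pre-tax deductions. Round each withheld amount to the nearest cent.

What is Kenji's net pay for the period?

$3,014.16

Transit benefit: $299.07
Taxable wages = $4,761.43 − $299.07 = $4,462.36
City income tax: $4,462.36 × 0.0132 = $58.90
Federal income tax: $4,462.36 × 0.195 = $870.16
Social Security tax: $4,761.43 × 0.064 = $304.73
State unemployment insurance (employee share): $4,761.43 × 0.01 = $47.61
Charity payroll deduction: $166.80
(Employer's $481.33 toward charity payroll deduction is not withheld from the employee.)
Total deductions = $299.07 + $58.90 + $870.16 + $304.73 + $47.61 + $166.80 = $1,747.27
Net pay = $4,761.43 − $1,747.27 = $3,014.16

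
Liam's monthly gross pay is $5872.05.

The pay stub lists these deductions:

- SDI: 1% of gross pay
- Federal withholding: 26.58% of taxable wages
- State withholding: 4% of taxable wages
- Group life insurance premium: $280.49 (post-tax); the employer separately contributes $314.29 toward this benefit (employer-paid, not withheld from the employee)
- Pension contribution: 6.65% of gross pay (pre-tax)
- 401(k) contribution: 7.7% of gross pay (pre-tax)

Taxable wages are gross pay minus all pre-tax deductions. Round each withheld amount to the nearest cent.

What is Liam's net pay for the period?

$3152.20

401(k) contribution: $5872.05 × 0.077 = $452.15
Pension contribution: $5872.05 × 0.0665 = $390.49
Pre-tax total = $452.15 + $390.49 = $842.64
Taxable wages = $5872.05 − $842.64 = $5029.41
State withholding: $5029.41 × 0.04 = $201.18
Federal withholding: $5029.41 × 0.2658 = $1336.82
SDI: $5872.05 × 0.01 = $58.72
Group life insurance premium: $280.49
(Employer's $314.29 toward group life insurance premium is not withheld from the employee.)
Total deductions = $452.15 + $390.49 + $201.18 + $1336.82 + $58.72 + $280.49 = $2719.85
Net pay = $5872.05 − $2719.85 = $3152.20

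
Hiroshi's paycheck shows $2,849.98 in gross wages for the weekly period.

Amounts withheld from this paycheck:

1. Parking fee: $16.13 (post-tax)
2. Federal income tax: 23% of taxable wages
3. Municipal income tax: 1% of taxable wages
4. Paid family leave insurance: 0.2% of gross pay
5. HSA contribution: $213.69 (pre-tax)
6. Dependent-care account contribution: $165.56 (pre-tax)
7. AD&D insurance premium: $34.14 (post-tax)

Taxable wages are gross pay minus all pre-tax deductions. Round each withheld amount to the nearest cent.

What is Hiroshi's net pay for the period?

Dependent-care account contribution: $165.56
HSA contribution: $213.69
Pre-tax total = $165.56 + $213.69 = $379.25
Taxable wages = $2,849.98 − $379.25 = $2,470.73
Federal income tax: $2,470.73 × 0.23 = $568.27
Municipal income tax: $2,470.73 × 0.01 = $24.71
Paid family leave insurance: $2,849.98 × 0.002 = $5.70
Parking fee: $16.13
AD&D insurance premium: $34.14
Total deductions = $165.56 + $213.69 + $568.27 + $24.71 + $5.70 + $16.13 + $34.14 = $1,028.20
Net pay = $2,849.98 − $1,028.20 = $1,821.78

$1,821.78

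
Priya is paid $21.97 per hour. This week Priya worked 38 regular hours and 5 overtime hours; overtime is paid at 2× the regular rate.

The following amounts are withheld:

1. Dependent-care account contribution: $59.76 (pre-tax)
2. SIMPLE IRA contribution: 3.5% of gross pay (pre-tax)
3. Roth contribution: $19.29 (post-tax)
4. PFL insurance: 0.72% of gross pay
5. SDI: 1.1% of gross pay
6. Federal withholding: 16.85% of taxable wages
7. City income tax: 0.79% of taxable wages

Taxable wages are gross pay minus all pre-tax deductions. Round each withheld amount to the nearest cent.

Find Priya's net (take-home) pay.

Regular pay: 38 × $21.97 = $834.86
Overtime pay: 5 × $21.97 × 2 = $219.70
Gross pay = $834.86 + $219.70 = $1,054.56
SIMPLE IRA contribution: $1,054.56 × 0.035 = $36.91
Dependent-care account contribution: $59.76
Pre-tax total = $36.91 + $59.76 = $96.67
Taxable wages = $1,054.56 − $96.67 = $957.89
City income tax: $957.89 × 0.0079 = $7.57
Federal withholding: $957.89 × 0.1685 = $161.40
SDI: $1,054.56 × 0.011 = $11.60
PFL insurance: $1,054.56 × 0.0072 = $7.59
Roth contribution: $19.29
Total deductions = $36.91 + $59.76 + $7.57 + $161.40 + $11.60 + $7.59 + $19.29 = $304.12
Net pay = $1,054.56 − $304.12 = $750.44

$750.44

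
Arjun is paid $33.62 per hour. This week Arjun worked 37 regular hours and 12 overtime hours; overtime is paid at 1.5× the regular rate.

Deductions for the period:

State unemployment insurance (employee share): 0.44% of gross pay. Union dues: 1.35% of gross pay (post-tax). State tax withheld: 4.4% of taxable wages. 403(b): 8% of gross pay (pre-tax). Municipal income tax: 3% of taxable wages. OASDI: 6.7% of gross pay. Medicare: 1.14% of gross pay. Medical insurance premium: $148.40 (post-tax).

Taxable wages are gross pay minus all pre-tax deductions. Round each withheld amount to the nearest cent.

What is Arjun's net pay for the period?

$1,248.81

Regular pay: 37 × $33.62 = $1,243.94
Overtime pay: 12 × $33.62 × 1.5 = $605.16
Gross pay = $1,243.94 + $605.16 = $1,849.10
403(b): $1,849.10 × 0.08 = $147.93
Taxable wages = $1,849.10 − $147.93 = $1,701.17
Municipal income tax: $1,701.17 × 0.03 = $51.04
State tax withheld: $1,701.17 × 0.044 = $74.85
OASDI: $1,849.10 × 0.067 = $123.89
Medicare: $1,849.10 × 0.0114 = $21.08
State unemployment insurance (employee share): $1,849.10 × 0.0044 = $8.14
Union dues: $1,849.10 × 0.0135 = $24.96
Medical insurance premium: $148.40
Total deductions = $147.93 + $51.04 + $74.85 + $123.89 + $21.08 + $8.14 + $24.96 + $148.40 = $600.29
Net pay = $1,849.10 − $600.29 = $1,248.81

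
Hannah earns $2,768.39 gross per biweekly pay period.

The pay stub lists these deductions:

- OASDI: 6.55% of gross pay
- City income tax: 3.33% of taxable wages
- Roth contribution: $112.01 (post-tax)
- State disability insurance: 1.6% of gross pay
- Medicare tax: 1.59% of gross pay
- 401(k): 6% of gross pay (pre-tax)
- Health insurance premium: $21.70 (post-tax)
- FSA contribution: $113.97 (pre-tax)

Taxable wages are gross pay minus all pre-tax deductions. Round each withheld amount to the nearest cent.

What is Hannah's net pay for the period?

$2,002.11

401(k): $2,768.39 × 0.06 = $166.10
FSA contribution: $113.97
Pre-tax total = $166.10 + $113.97 = $280.07
Taxable wages = $2,768.39 − $280.07 = $2,488.32
City income tax: $2,488.32 × 0.0333 = $82.86
OASDI: $2,768.39 × 0.0655 = $181.33
Medicare tax: $2,768.39 × 0.0159 = $44.02
State disability insurance: $2,768.39 × 0.016 = $44.29
Roth contribution: $112.01
Health insurance premium: $21.70
Total deductions = $166.10 + $113.97 + $82.86 + $181.33 + $44.02 + $44.29 + $112.01 + $21.70 = $766.28
Net pay = $2,768.39 − $766.28 = $2,002.11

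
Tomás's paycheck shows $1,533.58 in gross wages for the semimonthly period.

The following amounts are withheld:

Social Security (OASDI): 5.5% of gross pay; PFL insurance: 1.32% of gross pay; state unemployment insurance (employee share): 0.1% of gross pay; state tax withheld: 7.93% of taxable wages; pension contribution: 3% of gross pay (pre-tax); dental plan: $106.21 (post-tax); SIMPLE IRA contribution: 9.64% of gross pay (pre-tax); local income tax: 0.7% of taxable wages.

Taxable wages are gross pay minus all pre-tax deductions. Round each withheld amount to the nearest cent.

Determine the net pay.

Pension contribution: $1,533.58 × 0.03 = $46.01
SIMPLE IRA contribution: $1,533.58 × 0.0964 = $147.84
Pre-tax total = $46.01 + $147.84 = $193.85
Taxable wages = $1,533.58 − $193.85 = $1,339.73
State tax withheld: $1,339.73 × 0.0793 = $106.24
Local income tax: $1,339.73 × 0.007 = $9.38
PFL insurance: $1,533.58 × 0.0132 = $20.24
Social Security (OASDI): $1,533.58 × 0.055 = $84.35
State unemployment insurance (employee share): $1,533.58 × 0.001 = $1.53
Dental plan: $106.21
Total deductions = $46.01 + $147.84 + $106.24 + $9.38 + $20.24 + $84.35 + $1.53 + $106.21 = $521.80
Net pay = $1,533.58 − $521.80 = $1,011.78

$1,011.78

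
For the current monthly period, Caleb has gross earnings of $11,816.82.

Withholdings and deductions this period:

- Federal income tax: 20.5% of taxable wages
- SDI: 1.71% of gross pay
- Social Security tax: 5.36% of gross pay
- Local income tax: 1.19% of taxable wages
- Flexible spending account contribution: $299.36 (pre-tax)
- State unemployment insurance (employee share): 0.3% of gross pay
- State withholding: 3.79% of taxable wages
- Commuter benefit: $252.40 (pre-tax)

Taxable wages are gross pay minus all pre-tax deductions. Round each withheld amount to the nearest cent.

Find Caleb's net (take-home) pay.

$7,523.82

Commuter benefit: $252.40
Flexible spending account contribution: $299.36
Pre-tax total = $252.40 + $299.36 = $551.76
Taxable wages = $11,816.82 − $551.76 = $11,265.06
Local income tax: $11,265.06 × 0.0119 = $134.05
State withholding: $11,265.06 × 0.0379 = $426.95
Federal income tax: $11,265.06 × 0.205 = $2,309.34
State unemployment insurance (employee share): $11,816.82 × 0.003 = $35.45
Social Security tax: $11,816.82 × 0.0536 = $633.38
SDI: $11,816.82 × 0.0171 = $202.07
Total deductions = $252.40 + $299.36 + $134.05 + $426.95 + $2,309.34 + $35.45 + $633.38 + $202.07 = $4,293.00
Net pay = $11,816.82 − $4,293.00 = $7,523.82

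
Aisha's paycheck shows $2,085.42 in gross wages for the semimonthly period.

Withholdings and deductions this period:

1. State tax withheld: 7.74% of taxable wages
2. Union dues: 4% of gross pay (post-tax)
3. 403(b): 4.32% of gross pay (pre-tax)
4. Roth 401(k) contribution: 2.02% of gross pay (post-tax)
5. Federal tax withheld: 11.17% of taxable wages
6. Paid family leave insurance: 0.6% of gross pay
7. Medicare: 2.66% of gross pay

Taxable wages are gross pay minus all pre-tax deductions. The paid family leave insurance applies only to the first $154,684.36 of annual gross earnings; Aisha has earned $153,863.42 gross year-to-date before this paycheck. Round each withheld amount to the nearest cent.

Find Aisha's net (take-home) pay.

$1,432.06

403(b): $2,085.42 × 0.0432 = $90.09
Taxable wages = $2,085.42 − $90.09 = $1,995.33
State tax withheld: $1,995.33 × 0.0774 = $154.44
Federal tax withheld: $1,995.33 × 0.1117 = $222.88
Medicare: $2,085.42 × 0.0266 = $55.47
Paid family leave insurance: only $154,684.36 − $153,863.42 = $820.94 of this check is subject → $820.94 × 0.006 = $4.93
Roth 401(k) contribution: $2,085.42 × 0.0202 = $42.13
Union dues: $2,085.42 × 0.04 = $83.42
Total deductions = $90.09 + $154.44 + $222.88 + $55.47 + $4.93 + $42.13 + $83.42 = $653.36
Net pay = $2,085.42 − $653.36 = $1,432.06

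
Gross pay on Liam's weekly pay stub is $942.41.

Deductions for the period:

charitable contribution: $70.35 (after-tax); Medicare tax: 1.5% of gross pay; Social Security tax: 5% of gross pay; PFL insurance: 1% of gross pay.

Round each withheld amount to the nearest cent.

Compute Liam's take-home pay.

$801.38

PFL insurance: $942.41 × 0.01 = $9.42
Medicare tax: $942.41 × 0.015 = $14.14
Social Security tax: $942.41 × 0.05 = $47.12
Charitable contribution: $70.35
Total deductions = $9.42 + $14.14 + $47.12 + $70.35 = $141.03
Net pay = $942.41 − $141.03 = $801.38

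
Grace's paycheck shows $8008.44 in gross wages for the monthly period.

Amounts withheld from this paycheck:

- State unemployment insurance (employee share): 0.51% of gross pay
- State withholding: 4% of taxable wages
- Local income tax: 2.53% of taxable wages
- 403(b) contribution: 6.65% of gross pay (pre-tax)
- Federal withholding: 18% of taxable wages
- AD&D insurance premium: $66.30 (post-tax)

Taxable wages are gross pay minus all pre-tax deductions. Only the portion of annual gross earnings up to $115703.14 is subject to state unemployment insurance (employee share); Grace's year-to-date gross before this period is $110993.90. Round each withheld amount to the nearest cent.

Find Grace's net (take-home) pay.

403(b) contribution: $8008.44 × 0.0665 = $532.56
Taxable wages = $8008.44 − $532.56 = $7475.88
State withholding: $7475.88 × 0.04 = $299.04
Federal withholding: $7475.88 × 0.18 = $1345.66
Local income tax: $7475.88 × 0.0253 = $189.14
State unemployment insurance (employee share): only $115703.14 − $110993.90 = $4709.24 of this check is subject → $4709.24 × 0.0051 = $24.02
AD&D insurance premium: $66.30
Total deductions = $532.56 + $299.04 + $1345.66 + $189.14 + $24.02 + $66.30 = $2456.72
Net pay = $8008.44 − $2456.72 = $5551.72

$5551.72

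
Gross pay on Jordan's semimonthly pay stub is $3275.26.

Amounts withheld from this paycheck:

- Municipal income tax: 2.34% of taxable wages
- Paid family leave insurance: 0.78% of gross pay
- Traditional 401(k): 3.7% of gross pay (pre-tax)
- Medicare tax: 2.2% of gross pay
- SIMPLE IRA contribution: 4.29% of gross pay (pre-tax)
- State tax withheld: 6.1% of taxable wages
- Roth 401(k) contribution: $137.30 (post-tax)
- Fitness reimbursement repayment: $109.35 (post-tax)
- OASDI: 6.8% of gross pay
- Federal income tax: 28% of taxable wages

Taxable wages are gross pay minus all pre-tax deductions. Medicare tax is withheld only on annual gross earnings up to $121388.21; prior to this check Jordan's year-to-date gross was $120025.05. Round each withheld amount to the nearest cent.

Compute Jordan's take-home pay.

$1390.51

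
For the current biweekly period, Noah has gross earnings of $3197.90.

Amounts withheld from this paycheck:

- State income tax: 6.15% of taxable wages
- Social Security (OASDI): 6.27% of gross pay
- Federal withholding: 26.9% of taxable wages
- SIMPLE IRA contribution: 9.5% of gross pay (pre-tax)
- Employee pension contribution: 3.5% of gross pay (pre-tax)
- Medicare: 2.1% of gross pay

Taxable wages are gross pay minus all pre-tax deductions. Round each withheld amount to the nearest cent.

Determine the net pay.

$1595.00

SIMPLE IRA contribution: $3197.90 × 0.095 = $303.80
Employee pension contribution: $3197.90 × 0.035 = $111.93
Pre-tax total = $303.80 + $111.93 = $415.73
Taxable wages = $3197.90 − $415.73 = $2782.17
State income tax: $2782.17 × 0.0615 = $171.10
Federal withholding: $2782.17 × 0.269 = $748.40
Social Security (OASDI): $3197.90 × 0.0627 = $200.51
Medicare: $3197.90 × 0.021 = $67.16
Total deductions = $303.80 + $111.93 + $171.10 + $748.40 + $200.51 + $67.16 = $1602.90
Net pay = $3197.90 − $1602.90 = $1595.00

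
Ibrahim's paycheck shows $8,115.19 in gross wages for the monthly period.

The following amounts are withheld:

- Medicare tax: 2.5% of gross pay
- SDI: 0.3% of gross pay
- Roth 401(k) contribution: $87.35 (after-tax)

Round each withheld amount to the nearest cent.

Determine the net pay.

$7,800.61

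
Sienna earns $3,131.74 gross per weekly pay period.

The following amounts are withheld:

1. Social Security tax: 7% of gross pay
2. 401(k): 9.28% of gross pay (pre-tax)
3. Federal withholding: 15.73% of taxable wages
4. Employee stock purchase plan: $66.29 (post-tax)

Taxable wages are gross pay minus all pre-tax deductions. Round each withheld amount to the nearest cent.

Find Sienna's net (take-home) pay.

$2,108.69

401(k): $3,131.74 × 0.0928 = $290.63
Taxable wages = $3,131.74 − $290.63 = $2,841.11
Federal withholding: $2,841.11 × 0.1573 = $446.91
Social Security tax: $3,131.74 × 0.07 = $219.22
Employee stock purchase plan: $66.29
Total deductions = $290.63 + $446.91 + $219.22 + $66.29 = $1,023.05
Net pay = $3,131.74 − $1,023.05 = $2,108.69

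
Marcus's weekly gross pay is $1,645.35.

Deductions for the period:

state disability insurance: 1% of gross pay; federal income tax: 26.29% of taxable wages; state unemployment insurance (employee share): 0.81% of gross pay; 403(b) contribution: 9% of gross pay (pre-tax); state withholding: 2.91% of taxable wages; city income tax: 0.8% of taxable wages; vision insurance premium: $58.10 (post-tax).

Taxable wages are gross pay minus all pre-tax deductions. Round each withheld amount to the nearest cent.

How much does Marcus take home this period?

$960.21

403(b) contribution: $1,645.35 × 0.09 = $148.08
Taxable wages = $1,645.35 − $148.08 = $1,497.27
City income tax: $1,497.27 × 0.008 = $11.98
Federal income tax: $1,497.27 × 0.2629 = $393.63
State withholding: $1,497.27 × 0.0291 = $43.57
State disability insurance: $1,645.35 × 0.01 = $16.45
State unemployment insurance (employee share): $1,645.35 × 0.0081 = $13.33
Vision insurance premium: $58.10
Total deductions = $148.08 + $11.98 + $393.63 + $43.57 + $16.45 + $13.33 + $58.10 = $685.14
Net pay = $1,645.35 − $685.14 = $960.21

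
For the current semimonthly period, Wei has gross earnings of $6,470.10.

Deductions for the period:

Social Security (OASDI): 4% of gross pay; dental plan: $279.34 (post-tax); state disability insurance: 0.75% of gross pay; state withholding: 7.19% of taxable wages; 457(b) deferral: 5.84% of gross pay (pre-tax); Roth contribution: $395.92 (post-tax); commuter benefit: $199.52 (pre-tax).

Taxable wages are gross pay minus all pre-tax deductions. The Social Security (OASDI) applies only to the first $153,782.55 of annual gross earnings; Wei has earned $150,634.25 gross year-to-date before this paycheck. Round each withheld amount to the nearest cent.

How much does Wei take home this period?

$4,619.32

Commuter benefit: $199.52
457(b) deferral: $6,470.10 × 0.0584 = $377.85
Pre-tax total = $199.52 + $377.85 = $577.37
Taxable wages = $6,470.10 − $577.37 = $5,892.73
State withholding: $5,892.73 × 0.0719 = $423.69
State disability insurance: $6,470.10 × 0.0075 = $48.53
Social Security (OASDI): only $153,782.55 − $150,634.25 = $3,148.30 of this check is subject → $3,148.30 × 0.04 = $125.93
Roth contribution: $395.92
Dental plan: $279.34
Total deductions = $199.52 + $377.85 + $423.69 + $48.53 + $125.93 + $395.92 + $279.34 = $1,850.78
Net pay = $6,470.10 − $1,850.78 = $4,619.32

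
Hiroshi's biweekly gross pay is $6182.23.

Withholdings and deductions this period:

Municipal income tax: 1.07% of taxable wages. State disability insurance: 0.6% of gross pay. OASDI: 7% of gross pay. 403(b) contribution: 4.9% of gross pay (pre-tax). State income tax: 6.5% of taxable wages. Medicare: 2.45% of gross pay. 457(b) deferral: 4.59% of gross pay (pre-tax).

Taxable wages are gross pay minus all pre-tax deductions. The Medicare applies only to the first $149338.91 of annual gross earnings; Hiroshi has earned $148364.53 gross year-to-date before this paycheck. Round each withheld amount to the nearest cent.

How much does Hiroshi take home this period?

$4678.24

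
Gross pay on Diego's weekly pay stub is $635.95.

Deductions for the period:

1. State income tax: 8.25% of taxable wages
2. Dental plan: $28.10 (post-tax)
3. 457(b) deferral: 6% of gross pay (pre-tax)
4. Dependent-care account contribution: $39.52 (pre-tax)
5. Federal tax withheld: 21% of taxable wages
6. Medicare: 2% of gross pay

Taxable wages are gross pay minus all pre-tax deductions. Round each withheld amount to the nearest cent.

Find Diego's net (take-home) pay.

$354.15

457(b) deferral: $635.95 × 0.06 = $38.16
Dependent-care account contribution: $39.52
Pre-tax total = $38.16 + $39.52 = $77.68
Taxable wages = $635.95 − $77.68 = $558.27
Federal tax withheld: $558.27 × 0.21 = $117.24
State income tax: $558.27 × 0.0825 = $46.06
Medicare: $635.95 × 0.02 = $12.72
Dental plan: $28.10
Total deductions = $38.16 + $39.52 + $117.24 + $46.06 + $12.72 + $28.10 = $281.80
Net pay = $635.95 − $281.80 = $354.15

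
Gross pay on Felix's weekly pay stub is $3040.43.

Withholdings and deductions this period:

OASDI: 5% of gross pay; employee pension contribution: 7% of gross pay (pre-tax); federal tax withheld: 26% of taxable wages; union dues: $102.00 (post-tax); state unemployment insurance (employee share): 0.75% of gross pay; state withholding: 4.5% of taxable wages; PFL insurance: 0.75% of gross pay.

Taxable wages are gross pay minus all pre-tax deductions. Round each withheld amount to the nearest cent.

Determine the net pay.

Employee pension contribution: $3040.43 × 0.07 = $212.83
Taxable wages = $3040.43 − $212.83 = $2827.60
State withholding: $2827.60 × 0.045 = $127.24
Federal tax withheld: $2827.60 × 0.26 = $735.18
PFL insurance: $3040.43 × 0.0075 = $22.80
State unemployment insurance (employee share): $3040.43 × 0.0075 = $22.80
OASDI: $3040.43 × 0.05 = $152.02
Union dues: $102.00
Total deductions = $212.83 + $127.24 + $735.18 + $22.80 + $22.80 + $152.02 + $102.00 = $1374.87
Net pay = $3040.43 − $1374.87 = $1665.56

$1665.56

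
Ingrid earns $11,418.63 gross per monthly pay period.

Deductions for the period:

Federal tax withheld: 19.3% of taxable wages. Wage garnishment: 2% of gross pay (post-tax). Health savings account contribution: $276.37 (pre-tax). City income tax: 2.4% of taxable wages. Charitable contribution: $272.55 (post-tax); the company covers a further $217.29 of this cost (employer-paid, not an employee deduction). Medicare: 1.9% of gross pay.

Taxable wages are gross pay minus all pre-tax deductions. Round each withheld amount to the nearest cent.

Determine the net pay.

Health savings account contribution: $276.37
Taxable wages = $11,418.63 − $276.37 = $11,142.26
Federal tax withheld: $11,142.26 × 0.193 = $2,150.46
City income tax: $11,142.26 × 0.024 = $267.41
Medicare: $11,418.63 × 0.019 = $216.95
Charitable contribution: $272.55
Wage garnishment: $11,418.63 × 0.02 = $228.37
(Employer's $217.29 toward charitable contribution is not withheld from the employee.)
Total deductions = $276.37 + $2,150.46 + $267.41 + $216.95 + $272.55 + $228.37 = $3,412.11
Net pay = $11,418.63 − $3,412.11 = $8,006.52

$8,006.52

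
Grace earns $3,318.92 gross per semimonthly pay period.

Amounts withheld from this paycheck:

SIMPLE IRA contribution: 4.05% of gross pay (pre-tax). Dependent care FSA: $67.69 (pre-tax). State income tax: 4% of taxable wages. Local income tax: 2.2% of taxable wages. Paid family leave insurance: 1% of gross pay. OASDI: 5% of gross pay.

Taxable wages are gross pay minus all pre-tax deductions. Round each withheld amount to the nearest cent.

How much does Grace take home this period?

$2,724.43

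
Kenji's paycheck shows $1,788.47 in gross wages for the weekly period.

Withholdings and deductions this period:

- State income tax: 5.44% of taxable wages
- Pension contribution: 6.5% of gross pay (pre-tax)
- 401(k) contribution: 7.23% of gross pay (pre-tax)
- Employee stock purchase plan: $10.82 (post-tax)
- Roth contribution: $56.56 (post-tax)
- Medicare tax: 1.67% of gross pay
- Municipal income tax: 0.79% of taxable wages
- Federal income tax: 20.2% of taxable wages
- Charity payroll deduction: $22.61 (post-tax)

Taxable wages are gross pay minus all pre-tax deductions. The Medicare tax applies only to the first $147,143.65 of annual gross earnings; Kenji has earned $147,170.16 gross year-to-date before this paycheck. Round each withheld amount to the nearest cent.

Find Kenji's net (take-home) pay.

Pension contribution: $1,788.47 × 0.065 = $116.25
401(k) contribution: $1,788.47 × 0.0723 = $129.31
Pre-tax total = $116.25 + $129.31 = $245.56
Taxable wages = $1,788.47 − $245.56 = $1,542.91
Federal income tax: $1,542.91 × 0.202 = $311.67
Municipal income tax: $1,542.91 × 0.0079 = $12.19
State income tax: $1,542.91 × 0.0544 = $83.93
Medicare tax: annual cap $147,143.65 already reached (YTD $147,170.16), so $0.00
Employee stock purchase plan: $10.82
Roth contribution: $56.56
Charity payroll deduction: $22.61
Total deductions = $116.25 + $129.31 + $311.67 + $12.19 + $83.93 + $0.00 + $10.82 + $56.56 + $22.61 = $743.34
Net pay = $1,788.47 − $743.34 = $1,045.13

$1,045.13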